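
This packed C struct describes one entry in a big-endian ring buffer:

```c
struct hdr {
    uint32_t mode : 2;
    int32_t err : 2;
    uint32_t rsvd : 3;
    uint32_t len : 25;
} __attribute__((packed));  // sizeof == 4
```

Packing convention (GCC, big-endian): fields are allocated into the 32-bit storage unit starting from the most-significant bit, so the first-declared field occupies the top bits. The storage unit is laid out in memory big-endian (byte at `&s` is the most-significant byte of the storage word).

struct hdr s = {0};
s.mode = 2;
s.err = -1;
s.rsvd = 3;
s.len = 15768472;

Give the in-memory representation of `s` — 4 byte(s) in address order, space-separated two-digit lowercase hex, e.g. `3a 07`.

b6 f0 9b 98

[30+:2] mode=2 & 0x3 = 0x2; word=0x80000000
[28+:2] err=-1 & 0x3 = 0x3; word=0xb0000000
[25+:3] rsvd=3 & 0x7 = 0x3; word=0xb6000000
[0+:25] len=15768472 & 0x1ffffff = 0xf09b98; word=0xb6f09b98
word = 0xb6f09b98 → big-endian bytes:
  [0]=0xb6  [1]=0xf0  [2]=0x9b  [3]=0x98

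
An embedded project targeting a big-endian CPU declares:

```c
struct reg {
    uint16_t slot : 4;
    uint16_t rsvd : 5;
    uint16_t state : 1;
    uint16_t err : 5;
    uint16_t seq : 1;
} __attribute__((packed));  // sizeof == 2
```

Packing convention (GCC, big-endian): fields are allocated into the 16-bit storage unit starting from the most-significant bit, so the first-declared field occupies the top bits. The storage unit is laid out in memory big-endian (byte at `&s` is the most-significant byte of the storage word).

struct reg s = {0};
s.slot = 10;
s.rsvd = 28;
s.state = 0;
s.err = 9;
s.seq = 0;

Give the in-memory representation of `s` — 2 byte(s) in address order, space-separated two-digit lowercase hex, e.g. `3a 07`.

ae 12

slot (4b) val=10 bits=0xa at bit 12: 0xa000
rsvd (5b) val=28 bits=0x1c at bit 7: 0xae00
state (1b) val=0 bits=0x0 at bit 6: 0xae00
err (5b) val=9 bits=0x9 at bit 1: 0xae12
seq (1b) val=0 bits=0x0 at bit 0: 0xae12
word = 0xae12 → big-endian bytes:
  [0]=0xae  [1]=0x12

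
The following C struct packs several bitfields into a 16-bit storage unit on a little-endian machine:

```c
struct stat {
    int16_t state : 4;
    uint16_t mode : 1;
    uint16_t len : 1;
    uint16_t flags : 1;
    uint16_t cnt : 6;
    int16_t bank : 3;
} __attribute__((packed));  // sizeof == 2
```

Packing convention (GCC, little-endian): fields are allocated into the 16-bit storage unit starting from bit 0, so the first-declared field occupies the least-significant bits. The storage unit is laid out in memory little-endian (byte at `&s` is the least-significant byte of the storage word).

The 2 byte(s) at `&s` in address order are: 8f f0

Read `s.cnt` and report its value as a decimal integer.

33

[0]=0x8f [1]=0xf0 (little-endian) → word 0xf08f
state [0+:4] = (word>>0) & 0xf = 15
mode [4+:1] = (word>>4) & 0x1 = 0
len [5+:1] = (word>>5) & 0x1 = 0
flags [6+:1] = (word>>6) & 0x1 = 0
cnt [7+:6] = (word>>7) & 0x3f = 33  ←
bank [13+:3] = (word>>13) & 0x7 = 7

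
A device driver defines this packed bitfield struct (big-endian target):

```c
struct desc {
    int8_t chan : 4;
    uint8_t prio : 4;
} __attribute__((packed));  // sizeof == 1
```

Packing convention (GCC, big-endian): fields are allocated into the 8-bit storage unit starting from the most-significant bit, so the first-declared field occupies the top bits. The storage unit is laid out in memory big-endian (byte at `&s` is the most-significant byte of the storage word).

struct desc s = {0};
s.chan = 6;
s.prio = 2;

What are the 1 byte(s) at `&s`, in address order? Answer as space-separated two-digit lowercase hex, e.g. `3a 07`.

62

chan:4 = 6 → 0x6 << 4 → word 0x60
prio:4 = 2 → 0x2 << 0 → word 0x62
word = 0x62 → big-endian bytes:
  [0]=0x62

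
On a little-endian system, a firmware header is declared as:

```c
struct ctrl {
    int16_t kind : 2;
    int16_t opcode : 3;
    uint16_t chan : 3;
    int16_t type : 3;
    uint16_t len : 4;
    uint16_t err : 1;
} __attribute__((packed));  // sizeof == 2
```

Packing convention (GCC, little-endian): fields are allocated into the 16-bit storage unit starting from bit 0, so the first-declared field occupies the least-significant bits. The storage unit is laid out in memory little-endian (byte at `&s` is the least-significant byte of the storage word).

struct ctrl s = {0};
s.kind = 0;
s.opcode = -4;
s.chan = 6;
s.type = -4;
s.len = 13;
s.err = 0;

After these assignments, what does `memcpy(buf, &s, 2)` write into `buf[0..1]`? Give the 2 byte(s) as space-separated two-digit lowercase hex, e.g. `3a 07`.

kind:2 = 0 → 0x0 << 0 → word 0x0000
opcode:3 = -4 → 0x4 << 2 → word 0x0010
chan:3 = 6 → 0x6 << 5 → word 0x00d0
type:3 = -4 → 0x4 << 8 → word 0x04d0
len:4 = 13 → 0xd << 11 → word 0x6cd0
err:1 = 0 → 0x0 << 15 → word 0x6cd0
word = 0x6cd0 → little-endian bytes:
  [0]=0xd0  [1]=0x6c

d0 6c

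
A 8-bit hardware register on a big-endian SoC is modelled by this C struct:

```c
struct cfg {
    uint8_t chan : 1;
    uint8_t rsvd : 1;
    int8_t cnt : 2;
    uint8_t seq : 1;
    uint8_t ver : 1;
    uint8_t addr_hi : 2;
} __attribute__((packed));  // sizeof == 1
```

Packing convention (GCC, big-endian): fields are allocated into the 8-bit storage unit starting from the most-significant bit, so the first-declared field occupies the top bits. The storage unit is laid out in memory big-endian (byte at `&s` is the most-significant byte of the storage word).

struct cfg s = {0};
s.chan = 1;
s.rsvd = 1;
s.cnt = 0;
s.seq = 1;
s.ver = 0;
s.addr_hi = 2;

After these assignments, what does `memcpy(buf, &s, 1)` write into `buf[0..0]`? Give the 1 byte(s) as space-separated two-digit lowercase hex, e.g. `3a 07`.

ca

[7+:1] chan=1 & 0x1 = 0x1; word=0x80
[6+:1] rsvd=1 & 0x1 = 0x1; word=0xc0
[4+:2] cnt=0 & 0x3 = 0x0; word=0xc0
[3+:1] seq=1 & 0x1 = 0x1; word=0xc8
[2+:1] ver=0 & 0x1 = 0x0; word=0xc8
[0+:2] addr_hi=2 & 0x3 = 0x2; word=0xca
word = 0xca → big-endian bytes:
  [0]=0xca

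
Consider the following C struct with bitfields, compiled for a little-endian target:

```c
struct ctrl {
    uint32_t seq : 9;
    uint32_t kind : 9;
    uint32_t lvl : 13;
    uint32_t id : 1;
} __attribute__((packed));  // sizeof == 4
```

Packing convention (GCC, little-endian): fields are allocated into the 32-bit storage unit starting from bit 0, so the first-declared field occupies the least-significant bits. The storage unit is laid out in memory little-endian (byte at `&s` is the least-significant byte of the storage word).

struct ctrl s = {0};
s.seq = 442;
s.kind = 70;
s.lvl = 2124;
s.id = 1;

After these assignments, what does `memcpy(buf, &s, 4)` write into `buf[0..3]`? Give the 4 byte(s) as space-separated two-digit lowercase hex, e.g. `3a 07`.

ba 8d 30 a1

[0+:9] seq=442 & 0x1ff = 0x1ba; word=0x000001ba
[9+:9] kind=70 & 0x1ff = 0x46; word=0x00008dba
[18+:13] lvl=2124 & 0x1fff = 0x84c; word=0x21308dba
[31+:1] id=1 & 0x1 = 0x1; word=0xa1308dba
word = 0xa1308dba → little-endian bytes:
  [0]=0xba  [1]=0x8d  [2]=0x30  [3]=0xa1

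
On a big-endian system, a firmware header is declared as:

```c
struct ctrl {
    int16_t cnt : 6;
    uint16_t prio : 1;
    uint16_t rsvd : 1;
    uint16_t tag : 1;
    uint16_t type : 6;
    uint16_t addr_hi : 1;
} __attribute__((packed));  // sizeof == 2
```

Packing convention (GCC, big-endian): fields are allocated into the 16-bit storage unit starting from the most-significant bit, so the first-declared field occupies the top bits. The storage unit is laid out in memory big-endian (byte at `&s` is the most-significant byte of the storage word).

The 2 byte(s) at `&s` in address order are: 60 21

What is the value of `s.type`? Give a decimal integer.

[0]=0x60 [1]=0x21 (big-endian) → word 0x6021
cnt:6 @ bit 10 → (0x6021>>10)&0x3f = 0x18
prio:1 @ bit 9 → (0x6021>>9)&0x1 = 0x0
rsvd:1 @ bit 8 → (0x6021>>8)&0x1 = 0x0
tag:1 @ bit 7 → (0x6021>>7)&0x1 = 0x0
type:6 @ bit 1 → (0x6021>>1)&0x3f = 0x10  ←
addr_hi:1 @ bit 0 → (0x6021>>0)&0x1 = 0x1

16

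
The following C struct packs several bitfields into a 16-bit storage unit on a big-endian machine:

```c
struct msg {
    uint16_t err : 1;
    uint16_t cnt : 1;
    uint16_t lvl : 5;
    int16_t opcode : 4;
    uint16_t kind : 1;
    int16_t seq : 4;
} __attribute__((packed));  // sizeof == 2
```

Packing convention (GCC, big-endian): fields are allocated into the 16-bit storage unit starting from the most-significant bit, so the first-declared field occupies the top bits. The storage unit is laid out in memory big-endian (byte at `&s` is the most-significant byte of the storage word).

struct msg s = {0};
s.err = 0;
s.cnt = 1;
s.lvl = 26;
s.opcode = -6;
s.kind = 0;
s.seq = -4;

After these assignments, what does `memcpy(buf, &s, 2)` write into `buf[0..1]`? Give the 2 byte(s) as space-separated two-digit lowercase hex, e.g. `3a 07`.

err (1b) val=0 bits=0x0 at bit 15: 0x0000
cnt (1b) val=1 bits=0x1 at bit 14: 0x4000
lvl (5b) val=26 bits=0x1a at bit 9: 0x7400
opcode (4b) val=-6 bits=0xa at bit 5: 0x7540
kind (1b) val=0 bits=0x0 at bit 4: 0x7540
seq (4b) val=-4 bits=0xc at bit 0: 0x754c
word = 0x754c → big-endian bytes:
  [0]=0x75  [1]=0x4c

75 4c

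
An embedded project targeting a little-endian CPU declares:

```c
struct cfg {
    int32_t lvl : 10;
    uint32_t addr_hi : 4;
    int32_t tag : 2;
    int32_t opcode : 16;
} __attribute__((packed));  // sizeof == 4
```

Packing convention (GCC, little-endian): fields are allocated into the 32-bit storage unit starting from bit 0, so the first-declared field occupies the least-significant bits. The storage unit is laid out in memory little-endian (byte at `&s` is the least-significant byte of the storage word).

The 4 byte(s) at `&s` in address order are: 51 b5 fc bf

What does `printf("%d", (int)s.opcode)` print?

-16388

[0]=0x51 [1]=0xb5 [2]=0xfc [3]=0xbf (little-endian) → word 0xbffcb551
lvl [0+:10] = (word>>0) & 0x3ff = 337
addr_hi [10+:4] = (word>>10) & 0xf = 13
tag [14+:2] = (word>>14) & 0x3 = 2
opcode [16+:16] = (word>>16) & 0xffff = 49148  ←
opcode signed 16b, MSB=1: 49148 - 65536 = -16388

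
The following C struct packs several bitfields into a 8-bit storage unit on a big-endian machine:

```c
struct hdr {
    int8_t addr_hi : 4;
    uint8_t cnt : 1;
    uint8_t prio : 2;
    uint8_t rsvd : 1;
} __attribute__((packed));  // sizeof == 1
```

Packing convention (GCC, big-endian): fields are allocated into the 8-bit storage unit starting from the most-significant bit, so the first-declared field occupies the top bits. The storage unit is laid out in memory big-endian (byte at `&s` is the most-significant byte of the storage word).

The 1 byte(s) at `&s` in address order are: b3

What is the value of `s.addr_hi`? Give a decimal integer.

[0]=0xb3 (big-endian) → word 0xb3
addr_hi [4+:4] = (word>>4) & 0xf = 11  ←
cnt [3+:1] = (word>>3) & 0x1 = 0
prio [1+:2] = (word>>1) & 0x3 = 1
rsvd [0+:1] = (word>>0) & 0x1 = 1
addr_hi signed 4b, MSB=1: 11 - 16 = -5

-5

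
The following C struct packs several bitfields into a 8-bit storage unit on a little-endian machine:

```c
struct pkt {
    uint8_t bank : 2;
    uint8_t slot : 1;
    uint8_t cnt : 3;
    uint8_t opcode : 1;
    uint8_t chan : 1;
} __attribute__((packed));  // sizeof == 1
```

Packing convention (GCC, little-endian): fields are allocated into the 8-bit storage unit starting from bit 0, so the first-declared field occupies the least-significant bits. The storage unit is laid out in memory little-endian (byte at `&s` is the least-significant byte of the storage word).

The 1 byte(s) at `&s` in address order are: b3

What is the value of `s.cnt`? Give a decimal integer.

[0]=0xb3 (little-endian) → word 0xb3
bank:2 @ bit 0 → (0xb3>>0)&0x3 = 0x3
slot:1 @ bit 2 → (0xb3>>2)&0x1 = 0x0
cnt:3 @ bit 3 → (0xb3>>3)&0x7 = 0x6  ←
opcode:1 @ bit 6 → (0xb3>>6)&0x1 = 0x0
chan:1 @ bit 7 → (0xb3>>7)&0x1 = 0x1

6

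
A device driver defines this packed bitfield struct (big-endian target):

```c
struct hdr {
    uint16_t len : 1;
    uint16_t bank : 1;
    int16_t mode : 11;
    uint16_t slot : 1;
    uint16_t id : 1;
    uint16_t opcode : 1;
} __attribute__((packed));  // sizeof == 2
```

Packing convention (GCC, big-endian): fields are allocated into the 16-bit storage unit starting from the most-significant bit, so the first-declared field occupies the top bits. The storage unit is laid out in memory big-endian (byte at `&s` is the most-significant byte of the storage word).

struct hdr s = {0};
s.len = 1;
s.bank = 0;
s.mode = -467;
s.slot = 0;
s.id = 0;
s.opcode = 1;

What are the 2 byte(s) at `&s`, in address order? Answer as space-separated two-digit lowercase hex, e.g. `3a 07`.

len (1b) val=1 bits=0x1 at bit 15: 0x8000
bank (1b) val=0 bits=0x0 at bit 14: 0x8000
mode (11b) val=-467 bits=0x62d at bit 3: 0xb168
slot (1b) val=0 bits=0x0 at bit 2: 0xb168
id (1b) val=0 bits=0x0 at bit 1: 0xb168
opcode (1b) val=1 bits=0x1 at bit 0: 0xb169
word = 0xb169 → big-endian bytes:
  [0]=0xb1  [1]=0x69

b1 69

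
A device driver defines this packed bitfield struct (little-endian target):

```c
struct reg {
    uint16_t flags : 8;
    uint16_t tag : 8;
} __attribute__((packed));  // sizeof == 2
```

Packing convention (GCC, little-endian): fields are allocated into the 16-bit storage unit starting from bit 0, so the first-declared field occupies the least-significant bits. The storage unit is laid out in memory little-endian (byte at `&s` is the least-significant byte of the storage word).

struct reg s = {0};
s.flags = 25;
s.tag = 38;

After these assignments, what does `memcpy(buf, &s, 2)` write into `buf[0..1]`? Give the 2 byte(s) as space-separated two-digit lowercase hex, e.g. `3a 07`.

19 26

flags:8 = 25 → 0x19 << 0 → word 0x0019
tag:8 = 38 → 0x26 << 8 → word 0x2619
word = 0x2619 → little-endian bytes:
  [0]=0x19  [1]=0x26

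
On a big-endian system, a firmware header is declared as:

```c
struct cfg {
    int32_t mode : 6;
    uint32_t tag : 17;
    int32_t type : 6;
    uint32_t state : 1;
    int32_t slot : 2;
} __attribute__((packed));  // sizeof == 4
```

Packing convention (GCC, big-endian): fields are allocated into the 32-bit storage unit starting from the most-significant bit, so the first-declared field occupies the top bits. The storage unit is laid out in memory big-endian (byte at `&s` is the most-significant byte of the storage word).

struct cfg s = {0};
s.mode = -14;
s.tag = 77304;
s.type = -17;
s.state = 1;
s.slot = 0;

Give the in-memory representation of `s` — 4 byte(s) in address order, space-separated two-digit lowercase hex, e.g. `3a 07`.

ca 5b f1 7c

mode (6b) val=-14 bits=0x32 at bit 26: 0xc8000000
tag (17b) val=77304 bits=0x12df8 at bit 9: 0xca5bf000
type (6b) val=-17 bits=0x2f at bit 3: 0xca5bf178
state (1b) val=1 bits=0x1 at bit 2: 0xca5bf17c
slot (2b) val=0 bits=0x0 at bit 0: 0xca5bf17c
word = 0xca5bf17c → big-endian bytes:
  [0]=0xca  [1]=0x5b  [2]=0xf1  [3]=0x7c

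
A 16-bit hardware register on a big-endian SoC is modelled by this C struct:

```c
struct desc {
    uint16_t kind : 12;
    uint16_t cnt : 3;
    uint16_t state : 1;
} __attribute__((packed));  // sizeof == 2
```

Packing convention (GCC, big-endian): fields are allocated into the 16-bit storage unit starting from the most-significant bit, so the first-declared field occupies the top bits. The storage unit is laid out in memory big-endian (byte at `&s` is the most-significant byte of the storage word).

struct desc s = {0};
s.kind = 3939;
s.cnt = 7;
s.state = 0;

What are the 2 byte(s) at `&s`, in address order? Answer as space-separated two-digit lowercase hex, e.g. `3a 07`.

[4+:12] kind=3939 & 0xfff = 0xf63; word=0xf630
[1+:3] cnt=7 & 0x7 = 0x7; word=0xf63e
[0+:1] state=0 & 0x1 = 0x0; word=0xf63e
word = 0xf63e → big-endian bytes:
  [0]=0xf6  [1]=0x3e

f6 3e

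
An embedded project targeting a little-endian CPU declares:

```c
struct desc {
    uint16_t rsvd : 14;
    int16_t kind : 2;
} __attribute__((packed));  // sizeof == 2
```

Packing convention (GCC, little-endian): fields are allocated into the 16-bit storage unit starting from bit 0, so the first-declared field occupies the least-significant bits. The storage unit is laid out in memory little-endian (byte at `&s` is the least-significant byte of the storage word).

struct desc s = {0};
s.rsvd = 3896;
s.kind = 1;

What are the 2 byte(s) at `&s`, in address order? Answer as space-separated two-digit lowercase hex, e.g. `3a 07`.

38 4f

rsvd:14 = 3896 → 0xf38 << 0 → word 0x0f38
kind:2 = 1 → 0x1 << 14 → word 0x4f38
word = 0x4f38 → little-endian bytes:
  [0]=0x38  [1]=0x4f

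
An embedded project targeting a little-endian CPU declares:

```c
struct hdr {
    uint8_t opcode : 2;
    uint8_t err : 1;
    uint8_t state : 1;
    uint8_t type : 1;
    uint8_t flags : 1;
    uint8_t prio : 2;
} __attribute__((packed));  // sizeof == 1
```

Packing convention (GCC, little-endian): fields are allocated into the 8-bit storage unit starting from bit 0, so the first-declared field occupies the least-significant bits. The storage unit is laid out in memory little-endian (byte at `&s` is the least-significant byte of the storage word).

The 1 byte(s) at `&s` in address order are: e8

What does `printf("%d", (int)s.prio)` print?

3

[0]=0xe8 (little-endian) → word 0xe8
opcode:2 @ bit 0 → (0xe8>>0)&0x3 = 0x0
err:1 @ bit 2 → (0xe8>>2)&0x1 = 0x0
state:1 @ bit 3 → (0xe8>>3)&0x1 = 0x1
type:1 @ bit 4 → (0xe8>>4)&0x1 = 0x0
flags:1 @ bit 5 → (0xe8>>5)&0x1 = 0x1
prio:2 @ bit 6 → (0xe8>>6)&0x3 = 0x3  ←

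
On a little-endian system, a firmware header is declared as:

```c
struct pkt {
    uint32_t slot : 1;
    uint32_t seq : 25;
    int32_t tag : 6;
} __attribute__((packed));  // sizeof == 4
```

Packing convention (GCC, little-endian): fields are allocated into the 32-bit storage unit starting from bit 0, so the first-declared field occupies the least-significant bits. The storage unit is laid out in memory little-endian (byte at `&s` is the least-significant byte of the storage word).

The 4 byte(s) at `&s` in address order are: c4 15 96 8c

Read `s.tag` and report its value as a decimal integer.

-29

[0]=0xc4 [1]=0x15 [2]=0x96 [3]=0x8c (little-endian) → word 0x8c9615c4
slot:1 @ bit 0 → (0x8c9615c4>>0)&0x1 = 0x0
seq:25 @ bit 1 → (0x8c9615c4>>1)&0x1ffffff = 0x4b0ae2
tag:6 @ bit 26 → (0x8c9615c4>>26)&0x3f = 0x23  ←
tag signed 6b, MSB=1: 35 - 64 = -29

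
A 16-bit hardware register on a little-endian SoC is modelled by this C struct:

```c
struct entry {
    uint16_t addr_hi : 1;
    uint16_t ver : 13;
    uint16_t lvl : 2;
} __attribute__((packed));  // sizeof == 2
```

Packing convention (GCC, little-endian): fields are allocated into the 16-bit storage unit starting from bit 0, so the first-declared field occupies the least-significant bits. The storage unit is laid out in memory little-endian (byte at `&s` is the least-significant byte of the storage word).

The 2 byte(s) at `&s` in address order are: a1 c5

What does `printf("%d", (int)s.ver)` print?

[0]=0xa1 [1]=0xc5 (little-endian) → word 0xc5a1
addr_hi [0+:1] = (word>>0) & 0x1 = 1
ver [1+:13] = (word>>1) & 0x1fff = 720  ←
lvl [14+:2] = (word>>14) & 0x3 = 3

720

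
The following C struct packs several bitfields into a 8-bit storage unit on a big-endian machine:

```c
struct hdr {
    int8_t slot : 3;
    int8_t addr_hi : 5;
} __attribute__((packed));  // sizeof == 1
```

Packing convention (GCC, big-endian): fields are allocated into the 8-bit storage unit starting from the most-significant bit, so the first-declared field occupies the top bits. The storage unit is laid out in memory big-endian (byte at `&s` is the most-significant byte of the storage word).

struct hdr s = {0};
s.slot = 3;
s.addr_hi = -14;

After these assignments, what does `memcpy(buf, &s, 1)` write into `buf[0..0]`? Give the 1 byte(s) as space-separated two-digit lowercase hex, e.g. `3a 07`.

[5+:3] slot=3 & 0x7 = 0x3; word=0x60
[0+:5] addr_hi=-14 & 0x1f = 0x12; word=0x72
word = 0x72 → big-endian bytes:
  [0]=0x72

72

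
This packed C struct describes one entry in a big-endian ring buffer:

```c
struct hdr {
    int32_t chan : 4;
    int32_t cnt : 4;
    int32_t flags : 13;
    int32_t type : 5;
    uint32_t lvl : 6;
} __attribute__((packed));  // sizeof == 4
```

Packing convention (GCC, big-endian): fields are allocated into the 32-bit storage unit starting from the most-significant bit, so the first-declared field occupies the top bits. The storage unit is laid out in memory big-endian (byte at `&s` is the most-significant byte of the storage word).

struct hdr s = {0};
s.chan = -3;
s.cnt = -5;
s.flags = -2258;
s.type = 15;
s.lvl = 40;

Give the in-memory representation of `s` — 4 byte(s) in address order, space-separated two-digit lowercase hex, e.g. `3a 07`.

db b9 73 e8

chan:4 = -3 → 0xd << 28 → word 0xd0000000
cnt:4 = -5 → 0xb << 24 → word 0xdb000000
flags:13 = -2258 → 0x172e << 11 → word 0xdbb97000
type:5 = 15 → 0xf << 6 → word 0xdbb973c0
lvl:6 = 40 → 0x28 << 0 → word 0xdbb973e8
word = 0xdbb973e8 → big-endian bytes:
  [0]=0xdb  [1]=0xb9  [2]=0x73  [3]=0xe8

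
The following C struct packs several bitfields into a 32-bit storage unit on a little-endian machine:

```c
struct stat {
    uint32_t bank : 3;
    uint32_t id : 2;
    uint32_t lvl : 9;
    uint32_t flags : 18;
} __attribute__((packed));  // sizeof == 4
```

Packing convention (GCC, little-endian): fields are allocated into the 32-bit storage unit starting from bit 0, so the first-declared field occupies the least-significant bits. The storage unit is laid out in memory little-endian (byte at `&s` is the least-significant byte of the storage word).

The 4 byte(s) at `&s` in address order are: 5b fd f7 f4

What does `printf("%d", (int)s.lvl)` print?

490

[0]=0x5b [1]=0xfd [2]=0xf7 [3]=0xf4 (little-endian) → word 0xf4f7fd5b
bank:3 @ bit 0 → (0xf4f7fd5b>>0)&0x7 = 0x3
id:2 @ bit 3 → (0xf4f7fd5b>>3)&0x3 = 0x3
lvl:9 @ bit 5 → (0xf4f7fd5b>>5)&0x1ff = 0x1ea  ←
flags:18 @ bit 14 → (0xf4f7fd5b>>14)&0x3ffff = 0x3d3df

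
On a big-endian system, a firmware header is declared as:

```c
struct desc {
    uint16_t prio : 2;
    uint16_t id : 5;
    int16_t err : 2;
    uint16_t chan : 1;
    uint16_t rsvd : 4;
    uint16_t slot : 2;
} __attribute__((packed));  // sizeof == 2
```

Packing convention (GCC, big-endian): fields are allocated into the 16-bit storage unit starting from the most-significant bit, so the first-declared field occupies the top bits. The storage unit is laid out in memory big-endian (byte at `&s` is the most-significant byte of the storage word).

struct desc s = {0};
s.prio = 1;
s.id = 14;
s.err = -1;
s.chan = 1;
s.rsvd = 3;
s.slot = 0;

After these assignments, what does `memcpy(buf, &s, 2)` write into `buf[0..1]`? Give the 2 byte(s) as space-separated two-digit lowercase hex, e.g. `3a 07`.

5d cc

prio (2b) val=1 bits=0x1 at bit 14: 0x4000
id (5b) val=14 bits=0xe at bit 9: 0x5c00
err (2b) val=-1 bits=0x3 at bit 7: 0x5d80
chan (1b) val=1 bits=0x1 at bit 6: 0x5dc0
rsvd (4b) val=3 bits=0x3 at bit 2: 0x5dcc
slot (2b) val=0 bits=0x0 at bit 0: 0x5dcc
word = 0x5dcc → big-endian bytes:
  [0]=0x5d  [1]=0xcc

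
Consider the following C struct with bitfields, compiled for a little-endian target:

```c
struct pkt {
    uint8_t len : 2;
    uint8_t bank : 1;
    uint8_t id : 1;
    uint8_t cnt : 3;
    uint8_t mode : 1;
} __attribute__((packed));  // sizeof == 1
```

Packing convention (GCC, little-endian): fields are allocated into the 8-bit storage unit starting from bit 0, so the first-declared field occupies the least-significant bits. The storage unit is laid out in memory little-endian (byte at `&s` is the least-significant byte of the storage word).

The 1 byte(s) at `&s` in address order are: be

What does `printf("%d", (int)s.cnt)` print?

[0]=0xbe (little-endian) → word 0xbe
len:2 @ bit 0 → (0xbe>>0)&0x3 = 0x2
bank:1 @ bit 2 → (0xbe>>2)&0x1 = 0x1
id:1 @ bit 3 → (0xbe>>3)&0x1 = 0x1
cnt:3 @ bit 4 → (0xbe>>4)&0x7 = 0x3  ←
mode:1 @ bit 7 → (0xbe>>7)&0x1 = 0x1

3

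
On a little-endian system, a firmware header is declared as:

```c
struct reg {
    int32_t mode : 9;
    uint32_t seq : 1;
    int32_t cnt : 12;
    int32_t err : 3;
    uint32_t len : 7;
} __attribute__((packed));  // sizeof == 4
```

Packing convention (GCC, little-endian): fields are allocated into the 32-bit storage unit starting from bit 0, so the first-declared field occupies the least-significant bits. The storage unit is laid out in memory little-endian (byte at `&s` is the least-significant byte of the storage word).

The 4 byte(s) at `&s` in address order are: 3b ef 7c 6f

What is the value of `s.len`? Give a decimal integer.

55

[0]=0x3b [1]=0xef [2]=0x7c [3]=0x6f (little-endian) → word 0x6f7cef3b
mode [0+:9] = (word>>0) & 0x1ff = 315
seq [9+:1] = (word>>9) & 0x1 = 1
cnt [10+:12] = (word>>10) & 0xfff = 3899
err [22+:3] = (word>>22) & 0x7 = 5
len [25+:7] = (word>>25) & 0x7f = 55  ←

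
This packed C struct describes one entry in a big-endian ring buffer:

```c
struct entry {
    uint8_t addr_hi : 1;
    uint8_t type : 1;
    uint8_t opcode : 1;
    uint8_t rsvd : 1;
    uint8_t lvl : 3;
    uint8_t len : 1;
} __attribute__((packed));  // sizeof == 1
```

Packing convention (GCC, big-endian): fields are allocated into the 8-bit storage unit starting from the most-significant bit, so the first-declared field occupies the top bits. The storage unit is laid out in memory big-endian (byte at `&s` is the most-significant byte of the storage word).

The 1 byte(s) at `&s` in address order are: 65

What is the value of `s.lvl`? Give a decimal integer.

[0]=0x65 (big-endian) → word 0x65
addr_hi [7+:1] = (word>>7) & 0x1 = 0
type [6+:1] = (word>>6) & 0x1 = 1
opcode [5+:1] = (word>>5) & 0x1 = 1
rsvd [4+:1] = (word>>4) & 0x1 = 0
lvl [1+:3] = (word>>1) & 0x7 = 2  ←
len [0+:1] = (word>>0) & 0x1 = 1

2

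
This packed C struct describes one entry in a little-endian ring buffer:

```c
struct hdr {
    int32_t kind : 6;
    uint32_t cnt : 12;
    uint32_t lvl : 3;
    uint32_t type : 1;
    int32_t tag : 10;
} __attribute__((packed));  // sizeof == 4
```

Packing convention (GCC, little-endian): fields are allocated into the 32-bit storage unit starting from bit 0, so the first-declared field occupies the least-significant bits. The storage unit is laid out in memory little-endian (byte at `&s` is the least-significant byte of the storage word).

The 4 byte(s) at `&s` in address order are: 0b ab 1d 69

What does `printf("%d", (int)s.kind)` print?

11

[0]=0x0b [1]=0xab [2]=0x1d [3]=0x69 (little-endian) → word 0x691dab0b
kind:6 @ bit 0 → (0x691dab0b>>0)&0x3f = 0xb  ←
cnt:12 @ bit 6 → (0x691dab0b>>6)&0xfff = 0x6ac
lvl:3 @ bit 18 → (0x691dab0b>>18)&0x7 = 0x7
type:1 @ bit 21 → (0x691dab0b>>21)&0x1 = 0x0
tag:10 @ bit 22 → (0x691dab0b>>22)&0x3ff = 0x1a4
kind signed 6b, MSB=0: value = 11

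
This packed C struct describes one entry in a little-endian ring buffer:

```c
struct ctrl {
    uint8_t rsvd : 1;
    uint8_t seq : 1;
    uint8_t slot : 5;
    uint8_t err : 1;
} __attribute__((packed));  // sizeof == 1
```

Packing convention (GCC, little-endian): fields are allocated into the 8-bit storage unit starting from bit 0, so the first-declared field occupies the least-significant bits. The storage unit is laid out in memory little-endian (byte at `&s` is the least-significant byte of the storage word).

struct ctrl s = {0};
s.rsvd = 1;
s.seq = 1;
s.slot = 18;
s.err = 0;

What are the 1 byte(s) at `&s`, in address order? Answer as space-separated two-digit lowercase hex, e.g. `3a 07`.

4b

rsvd (1b) val=1 bits=0x1 at bit 0: 0x01
seq (1b) val=1 bits=0x1 at bit 1: 0x03
slot (5b) val=18 bits=0x12 at bit 2: 0x4b
err (1b) val=0 bits=0x0 at bit 7: 0x4b
word = 0x4b → little-endian bytes:
  [0]=0x4b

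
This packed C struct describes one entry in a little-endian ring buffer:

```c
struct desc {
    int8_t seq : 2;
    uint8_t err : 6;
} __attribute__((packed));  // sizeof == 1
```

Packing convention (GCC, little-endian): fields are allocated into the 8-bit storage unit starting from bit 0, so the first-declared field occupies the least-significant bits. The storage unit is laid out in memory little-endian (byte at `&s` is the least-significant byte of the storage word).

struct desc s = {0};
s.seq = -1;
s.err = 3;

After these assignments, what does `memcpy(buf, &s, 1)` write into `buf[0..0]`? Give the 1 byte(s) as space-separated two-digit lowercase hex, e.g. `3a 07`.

0f

seq:2 = -1 → 0x3 << 0 → word 0x03
err:6 = 3 → 0x3 << 2 → word 0x0f
word = 0x0f → little-endian bytes:
  [0]=0x0f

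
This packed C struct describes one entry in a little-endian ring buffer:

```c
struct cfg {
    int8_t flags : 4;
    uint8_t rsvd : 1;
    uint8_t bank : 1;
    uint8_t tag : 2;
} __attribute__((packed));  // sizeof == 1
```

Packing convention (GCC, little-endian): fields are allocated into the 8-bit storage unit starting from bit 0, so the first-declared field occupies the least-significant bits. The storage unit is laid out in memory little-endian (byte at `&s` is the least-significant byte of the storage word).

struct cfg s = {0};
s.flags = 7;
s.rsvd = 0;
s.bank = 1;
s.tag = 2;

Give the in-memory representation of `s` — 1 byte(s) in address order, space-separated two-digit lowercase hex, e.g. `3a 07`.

flags (4b) val=7 bits=0x7 at bit 0: 0x07
rsvd (1b) val=0 bits=0x0 at bit 4: 0x07
bank (1b) val=1 bits=0x1 at bit 5: 0x27
tag (2b) val=2 bits=0x2 at bit 6: 0xa7
word = 0xa7 → little-endian bytes:
  [0]=0xa7

a7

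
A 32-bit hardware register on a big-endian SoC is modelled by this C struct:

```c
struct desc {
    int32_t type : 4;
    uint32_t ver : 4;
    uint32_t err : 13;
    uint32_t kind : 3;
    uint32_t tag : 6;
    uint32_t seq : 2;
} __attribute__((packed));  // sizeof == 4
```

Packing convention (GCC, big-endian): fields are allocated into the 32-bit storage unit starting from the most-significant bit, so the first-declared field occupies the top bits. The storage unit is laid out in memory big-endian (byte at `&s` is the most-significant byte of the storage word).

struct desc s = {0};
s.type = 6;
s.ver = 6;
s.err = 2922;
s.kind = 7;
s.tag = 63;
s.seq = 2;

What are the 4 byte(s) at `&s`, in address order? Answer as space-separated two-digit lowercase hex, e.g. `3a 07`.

[28+:4] type=6 & 0xf = 0x6; word=0x60000000
[24+:4] ver=6 & 0xf = 0x6; word=0x66000000
[11+:13] err=2922 & 0x1fff = 0xb6a; word=0x665b5000
[8+:3] kind=7 & 0x7 = 0x7; word=0x665b5700
[2+:6] tag=63 & 0x3f = 0x3f; word=0x665b57fc
[0+:2] seq=2 & 0x3 = 0x2; word=0x665b57fe
word = 0x665b57fe → big-endian bytes:
  [0]=0x66  [1]=0x5b  [2]=0x57  [3]=0xfe

66 5b 57 fe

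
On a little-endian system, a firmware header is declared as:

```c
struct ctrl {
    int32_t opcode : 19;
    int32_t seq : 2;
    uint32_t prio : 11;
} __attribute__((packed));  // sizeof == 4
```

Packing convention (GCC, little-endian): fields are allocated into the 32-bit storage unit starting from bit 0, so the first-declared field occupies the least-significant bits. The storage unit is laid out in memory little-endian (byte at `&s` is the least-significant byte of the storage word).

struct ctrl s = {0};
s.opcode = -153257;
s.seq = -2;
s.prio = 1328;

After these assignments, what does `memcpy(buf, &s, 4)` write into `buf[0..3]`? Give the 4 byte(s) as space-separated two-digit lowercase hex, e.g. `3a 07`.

opcode (19b) val=-153257 bits=0x5a957 at bit 0: 0x0005a957
seq (2b) val=-2 bits=0x2 at bit 19: 0x0015a957
prio (11b) val=1328 bits=0x530 at bit 21: 0xa615a957
word = 0xa615a957 → little-endian bytes:
  [0]=0x57  [1]=0xa9  [2]=0x15  [3]=0xa6

57 a9 15 a6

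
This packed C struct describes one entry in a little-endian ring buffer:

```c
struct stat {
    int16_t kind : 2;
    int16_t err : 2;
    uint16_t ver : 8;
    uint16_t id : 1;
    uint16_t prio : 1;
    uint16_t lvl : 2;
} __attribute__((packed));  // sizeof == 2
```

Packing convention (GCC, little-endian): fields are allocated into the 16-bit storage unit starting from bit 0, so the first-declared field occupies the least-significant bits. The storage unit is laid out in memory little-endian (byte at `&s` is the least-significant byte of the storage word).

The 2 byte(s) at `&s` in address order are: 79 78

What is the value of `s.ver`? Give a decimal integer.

135

[0]=0x79 [1]=0x78 (little-endian) → word 0x7879
kind [0+:2] = (word>>0) & 0x3 = 1
err [2+:2] = (word>>2) & 0x3 = 2
ver [4+:8] = (word>>4) & 0xff = 135  ←
id [12+:1] = (word>>12) & 0x1 = 1
prio [13+:1] = (word>>13) & 0x1 = 1
lvl [14+:2] = (word>>14) & 0x3 = 1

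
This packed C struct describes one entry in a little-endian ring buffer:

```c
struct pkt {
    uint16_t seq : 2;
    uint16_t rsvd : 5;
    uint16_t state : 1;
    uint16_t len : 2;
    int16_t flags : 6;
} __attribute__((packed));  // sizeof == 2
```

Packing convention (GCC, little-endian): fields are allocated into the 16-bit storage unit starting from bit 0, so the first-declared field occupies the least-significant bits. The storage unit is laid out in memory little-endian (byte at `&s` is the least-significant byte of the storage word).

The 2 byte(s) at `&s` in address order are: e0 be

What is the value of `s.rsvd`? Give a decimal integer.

[0]=0xe0 [1]=0xbe (little-endian) → word 0xbee0
seq:2 @ bit 0 → (0xbee0>>0)&0x3 = 0x0
rsvd:5 @ bit 2 → (0xbee0>>2)&0x1f = 0x18  ←
state:1 @ bit 7 → (0xbee0>>7)&0x1 = 0x1
len:2 @ bit 8 → (0xbee0>>8)&0x3 = 0x2
flags:6 @ bit 10 → (0xbee0>>10)&0x3f = 0x2f

24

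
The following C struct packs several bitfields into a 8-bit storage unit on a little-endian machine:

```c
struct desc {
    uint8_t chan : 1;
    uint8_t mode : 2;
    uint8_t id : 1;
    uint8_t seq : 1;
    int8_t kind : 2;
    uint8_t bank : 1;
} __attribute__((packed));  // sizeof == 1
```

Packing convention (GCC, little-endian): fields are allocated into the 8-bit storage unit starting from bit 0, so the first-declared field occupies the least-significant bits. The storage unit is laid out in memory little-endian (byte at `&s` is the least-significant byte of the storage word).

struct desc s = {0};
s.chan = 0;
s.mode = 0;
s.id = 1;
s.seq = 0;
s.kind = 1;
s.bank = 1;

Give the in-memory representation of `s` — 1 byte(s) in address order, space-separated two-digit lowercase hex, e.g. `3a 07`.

chan:1 = 0 → 0x0 << 0 → word 0x00
mode:2 = 0 → 0x0 << 1 → word 0x00
id:1 = 1 → 0x1 << 3 → word 0x08
seq:1 = 0 → 0x0 << 4 → word 0x08
kind:2 = 1 → 0x1 << 5 → word 0x28
bank:1 = 1 → 0x1 << 7 → word 0xa8
word = 0xa8 → little-endian bytes:
  [0]=0xa8

a8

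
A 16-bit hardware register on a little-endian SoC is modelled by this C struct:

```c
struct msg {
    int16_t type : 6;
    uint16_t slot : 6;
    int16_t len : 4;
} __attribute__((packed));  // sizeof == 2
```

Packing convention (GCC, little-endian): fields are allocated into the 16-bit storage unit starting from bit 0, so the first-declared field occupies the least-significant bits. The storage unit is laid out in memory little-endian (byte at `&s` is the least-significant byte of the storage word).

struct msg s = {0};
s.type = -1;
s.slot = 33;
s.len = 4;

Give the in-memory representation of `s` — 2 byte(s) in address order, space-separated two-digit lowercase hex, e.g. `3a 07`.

7f 48

type (6b) val=-1 bits=0x3f at bit 0: 0x003f
slot (6b) val=33 bits=0x21 at bit 6: 0x087f
len (4b) val=4 bits=0x4 at bit 12: 0x487f
word = 0x487f → little-endian bytes:
  [0]=0x7f  [1]=0x48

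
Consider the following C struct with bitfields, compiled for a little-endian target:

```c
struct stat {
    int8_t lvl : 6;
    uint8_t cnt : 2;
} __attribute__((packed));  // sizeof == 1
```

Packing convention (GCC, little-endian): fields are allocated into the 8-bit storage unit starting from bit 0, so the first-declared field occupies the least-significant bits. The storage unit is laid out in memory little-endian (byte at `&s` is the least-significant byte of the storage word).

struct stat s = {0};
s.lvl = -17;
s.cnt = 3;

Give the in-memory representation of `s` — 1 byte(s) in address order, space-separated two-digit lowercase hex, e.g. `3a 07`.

lvl (6b) val=-17 bits=0x2f at bit 0: 0x2f
cnt (2b) val=3 bits=0x3 at bit 6: 0xef
word = 0xef → little-endian bytes:
  [0]=0xef

ef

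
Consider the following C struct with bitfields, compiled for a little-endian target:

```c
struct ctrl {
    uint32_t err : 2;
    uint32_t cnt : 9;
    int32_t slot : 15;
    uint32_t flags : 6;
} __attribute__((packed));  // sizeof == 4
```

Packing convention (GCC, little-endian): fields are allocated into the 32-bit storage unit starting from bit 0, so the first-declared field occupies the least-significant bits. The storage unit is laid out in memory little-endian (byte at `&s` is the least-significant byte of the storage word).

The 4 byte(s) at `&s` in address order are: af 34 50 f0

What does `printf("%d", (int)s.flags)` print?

[0]=0xaf [1]=0x34 [2]=0x50 [3]=0xf0 (little-endian) → word 0xf05034af
err [0+:2] = (word>>0) & 0x3 = 3
cnt [2+:9] = (word>>2) & 0x1ff = 299
slot [11+:15] = (word>>11) & 0x7fff = 2566
flags [26+:6] = (word>>26) & 0x3f = 60  ←

60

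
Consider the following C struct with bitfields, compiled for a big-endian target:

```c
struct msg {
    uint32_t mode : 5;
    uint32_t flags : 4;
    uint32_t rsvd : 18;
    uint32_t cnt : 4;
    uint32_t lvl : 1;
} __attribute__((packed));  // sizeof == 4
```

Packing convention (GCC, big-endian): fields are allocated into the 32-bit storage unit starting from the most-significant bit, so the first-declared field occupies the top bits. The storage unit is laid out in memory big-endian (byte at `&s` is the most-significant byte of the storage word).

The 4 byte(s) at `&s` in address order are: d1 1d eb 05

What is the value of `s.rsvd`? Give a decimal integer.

61272

[0]=0xd1 [1]=0x1d [2]=0xeb [3]=0x05 (big-endian) → word 0xd11deb05
mode [27+:5] = (word>>27) & 0x1f = 26
flags [23+:4] = (word>>23) & 0xf = 2
rsvd [5+:18] = (word>>5) & 0x3ffff = 61272  ←
cnt [1+:4] = (word>>1) & 0xf = 2
lvl [0+:1] = (word>>0) & 0x1 = 1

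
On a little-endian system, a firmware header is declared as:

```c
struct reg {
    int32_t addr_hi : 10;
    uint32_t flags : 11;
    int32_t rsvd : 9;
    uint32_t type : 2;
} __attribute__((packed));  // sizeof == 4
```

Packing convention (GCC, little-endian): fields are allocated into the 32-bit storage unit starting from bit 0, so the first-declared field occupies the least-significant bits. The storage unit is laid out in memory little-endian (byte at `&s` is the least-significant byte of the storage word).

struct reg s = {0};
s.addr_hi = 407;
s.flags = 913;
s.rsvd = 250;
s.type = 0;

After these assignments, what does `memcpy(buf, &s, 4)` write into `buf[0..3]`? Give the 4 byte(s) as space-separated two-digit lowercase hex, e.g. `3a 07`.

97 45 4e 1f

addr_hi (10b) val=407 bits=0x197 at bit 0: 0x00000197
flags (11b) val=913 bits=0x391 at bit 10: 0x000e4597
rsvd (9b) val=250 bits=0xfa at bit 21: 0x1f4e4597
type (2b) val=0 bits=0x0 at bit 30: 0x1f4e4597
word = 0x1f4e4597 → little-endian bytes:
  [0]=0x97  [1]=0x45  [2]=0x4e  [3]=0x1f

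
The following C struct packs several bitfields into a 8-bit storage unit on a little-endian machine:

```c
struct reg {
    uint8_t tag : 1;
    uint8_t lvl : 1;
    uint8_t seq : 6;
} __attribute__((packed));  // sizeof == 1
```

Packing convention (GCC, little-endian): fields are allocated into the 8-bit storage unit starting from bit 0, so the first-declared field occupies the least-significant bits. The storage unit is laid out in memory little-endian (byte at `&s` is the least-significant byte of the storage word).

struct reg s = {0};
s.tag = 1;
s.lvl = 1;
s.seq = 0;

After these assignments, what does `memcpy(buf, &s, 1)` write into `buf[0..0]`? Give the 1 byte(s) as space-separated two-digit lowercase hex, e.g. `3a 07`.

03

tag (1b) val=1 bits=0x1 at bit 0: 0x01
lvl (1b) val=1 bits=0x1 at bit 1: 0x03
seq (6b) val=0 bits=0x0 at bit 2: 0x03
word = 0x03 → little-endian bytes:
  [0]=0x03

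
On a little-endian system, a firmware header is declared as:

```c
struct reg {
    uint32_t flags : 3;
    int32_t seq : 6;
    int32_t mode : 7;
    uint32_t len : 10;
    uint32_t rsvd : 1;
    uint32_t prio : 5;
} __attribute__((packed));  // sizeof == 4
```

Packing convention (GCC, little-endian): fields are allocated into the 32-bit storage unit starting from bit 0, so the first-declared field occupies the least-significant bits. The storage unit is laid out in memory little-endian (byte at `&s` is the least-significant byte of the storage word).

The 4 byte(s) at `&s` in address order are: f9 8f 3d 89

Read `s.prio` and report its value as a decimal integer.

17

[0]=0xf9 [1]=0x8f [2]=0x3d [3]=0x89 (little-endian) → word 0x893d8ff9
flags:3 @ bit 0 → (0x893d8ff9>>0)&0x7 = 0x1
seq:6 @ bit 3 → (0x893d8ff9>>3)&0x3f = 0x3f
mode:7 @ bit 9 → (0x893d8ff9>>9)&0x7f = 0x47
len:10 @ bit 16 → (0x893d8ff9>>16)&0x3ff = 0x13d
rsvd:1 @ bit 26 → (0x893d8ff9>>26)&0x1 = 0x0
prio:5 @ bit 27 → (0x893d8ff9>>27)&0x1f = 0x11  ←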